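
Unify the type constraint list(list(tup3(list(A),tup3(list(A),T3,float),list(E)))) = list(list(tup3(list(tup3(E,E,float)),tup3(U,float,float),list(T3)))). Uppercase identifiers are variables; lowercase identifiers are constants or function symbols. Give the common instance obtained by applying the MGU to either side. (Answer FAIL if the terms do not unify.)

Decompose list/1: list(tup3(list(A),tup3(list(A),T3,float),list(E))) = list(tup3(list(tup3(E,E,float)),tup3(U,float,float),list(T3))).
Decompose list/1: tup3(list(A),tup3(list(A),T3,float),list(E)) = tup3(list(tup3(E,E,float)),tup3(U,float,float),list(T3)).
Decompose tup3/3: list(A) = list(tup3(E,E,float)),  tup3(list(A),T3,float) = tup3(U,float,float),  list(E) = list(T3).
Decompose list/1: A = tup3(E,E,float).
Bind A := tup3(E,E,float); substituting into the one remaining equation that mentions A gives: tup3(list(tup3(E,E,float)),T3,float) = tup3(U,float,float).
Decompose tup3/3: list(tup3(E,E,float)) = U,  T3 = float,  float = float.
Bind U := list(tup3(E,E,float)); no other remaining equation mentions U.
Bind T3 := float; substituting into the one remaining equation that mentions T3 gives: list(E) = list(float).
Delete trivial equation float = float.
Decompose list/1: E = float.
Bind E := float. Substituting into the earlier bindings gives A := tup3(float,float,float), U := list(tup3(float,float,float)).
Applying the MGU to either side gives list(list(tup3(list(tup3(float,float,float)),tup3(list(tup3(float,float,float)),float,float),list(float)))).

list(list(tup3(list(tup3(float,float,float)),tup3(list(tup3(float,float,float)),float,float),list(float))))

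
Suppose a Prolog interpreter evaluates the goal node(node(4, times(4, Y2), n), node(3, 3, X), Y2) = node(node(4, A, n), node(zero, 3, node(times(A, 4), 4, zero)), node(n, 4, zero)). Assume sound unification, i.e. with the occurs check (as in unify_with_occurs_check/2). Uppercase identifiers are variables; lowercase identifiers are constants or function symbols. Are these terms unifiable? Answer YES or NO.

NO

Decompose node/3: node(4, times(4, Y2), n) = node(4, A, n),  node(3, 3, X) = node(zero, 3, node(times(A, 4), 4, zero)),  Y2 = node(n, 4, zero).
Decompose node/3: 4 = 4,  times(4, Y2) = A,  n = n.
Delete trivial equation 4 = 4.
Bind A := times(4, Y2); substituting into the one remaining equation that mentions A gives: node(3, 3, X) = node(zero, 3, node(times(times(4, Y2), 4), 4, zero)).
Delete trivial equation n = n.
Decompose node/3: 3 = zero,  3 = 3,  X = node(times(times(4, Y2), 4), 4, zero).
Clash: constants 3 and zero differ; no unifier exists.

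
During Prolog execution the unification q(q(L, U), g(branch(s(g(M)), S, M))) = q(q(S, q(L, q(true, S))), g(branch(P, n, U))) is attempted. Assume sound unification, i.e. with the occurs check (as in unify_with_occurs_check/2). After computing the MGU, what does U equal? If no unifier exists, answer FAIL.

Decompose q/2: q(L, U) = q(S, q(L, q(true, S))),  g(branch(s(g(M)), S, M)) = g(branch(P, n, U)).
Decompose q/2: L = S,  U = q(L, q(true, S)).
Bind L := S; substituting into the one remaining equation that mentions L gives: U = q(S, q(true, S)).
Bind U := q(S, q(true, S)); substituting into the remaining equation gives: g(branch(s(g(M)), S, M)) = g(branch(P, n, q(S, q(true, S)))).
Decompose g/1: branch(s(g(M)), S, M) = branch(P, n, q(S, q(true, S))).
Decompose branch/3: s(g(M)) = P,  S = n,  M = q(S, q(true, S)).
Bind P := s(g(M)); no other remaining equation mentions P.
Bind S := n; substituting into the remaining equation gives: M = q(n, q(true, n)). Substituting into the earlier bindings gives L := n, U := q(n, q(true, n)).
Bind M := q(n, q(true, n)). Substituting into the earlier binding gives P := s(g(q(n, q(true, n)))).
MGU = { L ↦ n, U ↦ q(n, q(true, n)), P ↦ s(g(q(n, q(true, n)))), S ↦ n, M ↦ q(n, q(true, n)) }, so U ↦ q(n, q(true, n)).

q(n, q(true, n))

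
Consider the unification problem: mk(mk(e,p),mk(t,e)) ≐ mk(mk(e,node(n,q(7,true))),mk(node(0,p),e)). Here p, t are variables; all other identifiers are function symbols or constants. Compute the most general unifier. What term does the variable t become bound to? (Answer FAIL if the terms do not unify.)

node(0,node(n,q(7,true)))

Decompose mk/2: mk(e,p) ≐ mk(e,node(n,q(7,true))),  mk(t,e) ≐ mk(node(0,p),e).
Decompose mk/2: e ≐ e,  p ≐ node(n,q(7,true)).
Delete trivial equation e ≐ e.
Bind p := node(n,q(7,true)); substituting into the remaining equation gives: mk(t,e) ≐ mk(node(0,node(n,q(7,true))),e).
Decompose mk/2: t ≐ node(0,node(n,q(7,true))),  e ≐ e.
Bind t := node(0,node(n,q(7,true))); no other remaining equation mentions t.
Delete trivial equation e ≐ e.
MGU = { p ↦ node(n,q(7,true)), t ↦ node(0,node(n,q(7,true))) }, so t ↦ node(0,node(n,q(7,true))).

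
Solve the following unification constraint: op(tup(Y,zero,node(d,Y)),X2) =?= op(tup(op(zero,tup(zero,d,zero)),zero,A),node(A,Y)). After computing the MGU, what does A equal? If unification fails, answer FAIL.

Decompose op/2: tup(Y,zero,node(d,Y)) =?= tup(op(zero,tup(zero,d,zero)),zero,A),  X2 =?= node(A,Y).
Decompose tup/3: Y =?= op(zero,tup(zero,d,zero)),  zero =?= zero,  node(d,Y) =?= A.
Bind Y := op(zero,tup(zero,d,zero)); substituting into the 2 remaining equations that mention Y gives: node(d,op(zero,tup(zero,d,zero))) =?= A,  X2 =?= node(A,op(zero,tup(zero,d,zero))).
Delete trivial equation zero =?= zero.
Bind A := node(d,op(zero,tup(zero,d,zero))); substituting into the remaining equation gives: X2 =?= node(node(d,op(zero,tup(zero,d,zero))),op(zero,tup(zero,d,zero))).
Bind X2 := node(node(d,op(zero,tup(zero,d,zero))),op(zero,tup(zero,d,zero))).
MGU = { Y := op(zero,tup(zero,d,zero)), A := node(d,op(zero,tup(zero,d,zero))), X2 := node(node(d,op(zero,tup(zero,d,zero))),op(zero,tup(zero,d,zero))) }, so A := node(d,op(zero,tup(zero,d,zero))).

node(d,op(zero,tup(zero,d,zero)))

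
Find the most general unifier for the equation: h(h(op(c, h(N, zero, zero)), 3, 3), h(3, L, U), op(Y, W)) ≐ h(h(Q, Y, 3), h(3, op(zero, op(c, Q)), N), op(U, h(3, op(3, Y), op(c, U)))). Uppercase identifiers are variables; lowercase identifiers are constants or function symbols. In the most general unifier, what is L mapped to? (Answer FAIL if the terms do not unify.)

op(zero, op(c, op(c, h(3, zero, zero))))

Decompose h/3: h(op(c, h(N, zero, zero)), 3, 3) ≐ h(Q, Y, 3),  h(3, L, U) ≐ h(3, op(zero, op(c, Q)), N),  op(Y, W) ≐ op(U, h(3, op(3, Y), op(c, U))).
Decompose h/3: op(c, h(N, zero, zero)) ≐ Q,  3 ≐ Y,  3 ≐ 3.
Bind Q := op(c, h(N, zero, zero)); substituting into the one remaining equation that mentions Q gives: h(3, L, U) ≐ h(3, op(zero, op(c, op(c, h(N, zero, zero)))), N).
Bind Y := 3; substituting into the one remaining equation that mentions Y gives: op(3, W) ≐ op(U, h(3, op(3, 3), op(c, U))).
Delete trivial equation 3 ≐ 3.
Decompose h/3: 3 ≐ 3,  L ≐ op(zero, op(c, op(c, h(N, zero, zero)))),  U ≐ N.
Delete trivial equation 3 ≐ 3.
Bind L := op(zero, op(c, op(c, h(N, zero, zero)))); no other remaining equation mentions L.
Bind U := N; substituting into the remaining equation gives: op(3, W) ≐ op(N, h(3, op(3, 3), op(c, N))).
Decompose op/2: 3 ≐ N,  W ≐ h(3, op(3, 3), op(c, N)).
Bind N := 3; substituting into the remaining equation gives: W ≐ h(3, op(3, 3), op(c, 3)). Substituting into the earlier bindings gives Q := op(c, h(3, zero, zero)), L := op(zero, op(c, op(c, h(3, zero, zero)))), U := 3.
Bind W := h(3, op(3, 3), op(c, 3)).
MGU = { Q ↦ op(c, h(3, zero, zero)), Y ↦ 3, L ↦ op(zero, op(c, op(c, h(3, zero, zero)))), U ↦ 3, N ↦ 3, W ↦ h(3, op(3, 3), op(c, 3)) }, so L ↦ op(zero, op(c, op(c, h(3, zero, zero)))).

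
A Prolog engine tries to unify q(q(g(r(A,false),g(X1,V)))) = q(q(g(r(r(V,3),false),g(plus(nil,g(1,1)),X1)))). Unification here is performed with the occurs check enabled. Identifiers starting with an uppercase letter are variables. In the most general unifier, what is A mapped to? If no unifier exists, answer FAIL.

r(plus(nil,g(1,1)),3)

Decompose q/1: q(g(r(A,false),g(X1,V))) = q(g(r(r(V,3),false),g(plus(nil,g(1,1)),X1))).
Decompose q/1: g(r(A,false),g(X1,V)) = g(r(r(V,3),false),g(plus(nil,g(1,1)),X1)).
Decompose g/2: r(A,false) = r(r(V,3),false),  g(X1,V) = g(plus(nil,g(1,1)),X1).
Decompose r/2: A = r(V,3),  false = false.
Bind A := r(V,3); no other remaining equation mentions A.
Delete trivial equation false = false.
Decompose g/2: X1 = plus(nil,g(1,1)),  V = X1.
Bind X1 := plus(nil,g(1,1)); substituting into the remaining equation gives: V = plus(nil,g(1,1)).
Bind V := plus(nil,g(1,1)). Substituting into the earlier binding gives A := r(plus(nil,g(1,1)),3).
MGU = { A ↦ r(plus(nil,g(1,1)),3), X1 ↦ plus(nil,g(1,1)), V ↦ plus(nil,g(1,1)) }, so A ↦ r(plus(nil,g(1,1)),3).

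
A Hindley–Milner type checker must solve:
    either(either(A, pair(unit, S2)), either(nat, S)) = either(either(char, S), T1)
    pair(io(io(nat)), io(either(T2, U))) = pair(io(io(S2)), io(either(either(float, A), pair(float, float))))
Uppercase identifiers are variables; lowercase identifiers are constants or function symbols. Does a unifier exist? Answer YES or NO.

YES

Decompose either/2: either(A, pair(unit, S2)) = either(char, S),  either(nat, S) = T1.
Decompose either/2: A = char,  pair(unit, S2) = S.
Bind A := char; substituting into the one remaining equation that mentions A gives: pair(io(io(nat)), io(either(T2, U))) = pair(io(io(S2)), io(either(either(float, char), pair(float, float)))).
Bind S := pair(unit, S2); substituting into the one remaining equation that mentions S gives: either(nat, pair(unit, S2)) = T1.
Bind T1 := either(nat, pair(unit, S2)); no other remaining equation mentions T1.
Decompose pair/2: io(io(nat)) = io(io(S2)),  io(either(T2, U)) = io(either(either(float, char), pair(float, float))).
Decompose io/1: io(nat) = io(S2).
Decompose io/1: nat = S2.
Bind S2 := nat; no other remaining equation mentions S2. Substituting into the earlier bindings gives S := pair(unit, nat), T1 := either(nat, pair(unit, nat)).
Decompose io/1: either(T2, U) = either(either(float, char), pair(float, float)).
Decompose either/2: T2 = either(float, char),  U = pair(float, float).
Bind T2 := either(float, char); no other remaining equation mentions T2.
Bind U := pair(float, float).
No equations remain and no clash or occurs-check failure arose, so a unifier exists.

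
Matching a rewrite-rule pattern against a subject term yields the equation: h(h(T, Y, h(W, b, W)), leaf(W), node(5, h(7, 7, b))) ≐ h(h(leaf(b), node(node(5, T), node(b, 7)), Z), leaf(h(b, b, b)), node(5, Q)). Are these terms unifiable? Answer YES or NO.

Decompose h/3: h(T, Y, h(W, b, W)) ≐ h(leaf(b), node(node(5, T), node(b, 7)), Z),  leaf(W) ≐ leaf(h(b, b, b)),  node(5, h(7, 7, b)) ≐ node(5, Q).
Decompose h/3: T ≐ leaf(b),  Y ≐ node(node(5, T), node(b, 7)),  h(W, b, W) ≐ Z.
Bind T := leaf(b); substituting into the one remaining equation that mentions T gives: Y ≐ node(node(5, leaf(b)), node(b, 7)).
Bind Y := node(node(5, leaf(b)), node(b, 7)); no other remaining equation mentions Y.
Bind Z := h(W, b, W); no other remaining equation mentions Z.
Decompose leaf/1: W ≐ h(b, b, b).
Bind W := h(b, b, b); no other remaining equation mentions W. Substituting into the earlier binding gives Z := h(h(b, b, b), b, h(b, b, b)).
Decompose node/2: 5 ≐ 5,  h(7, 7, b) ≐ Q.
Delete trivial equation 5 ≐ 5.
Bind Q := h(7, 7, b).
No equations remain and no clash or occurs-check failure arose, so a unifier exists.

YES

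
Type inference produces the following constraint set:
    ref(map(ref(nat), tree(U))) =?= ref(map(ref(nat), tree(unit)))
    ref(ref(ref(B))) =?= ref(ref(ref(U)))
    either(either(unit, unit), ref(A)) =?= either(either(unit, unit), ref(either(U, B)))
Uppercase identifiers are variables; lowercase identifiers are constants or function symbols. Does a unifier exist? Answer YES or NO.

YES

Decompose ref/1: map(ref(nat), tree(U)) =?= map(ref(nat), tree(unit)).
Decompose map/2: ref(nat) =?= ref(nat),  tree(U) =?= tree(unit).
Delete trivial equation ref(nat) =?= ref(nat).
Decompose tree/1: U =?= unit.
Bind U := unit; substituting into the remaining equations gives: ref(ref(ref(B))) =?= ref(ref(ref(unit))),  either(either(unit, unit), ref(A)) =?= either(either(unit, unit), ref(either(unit, B))).
Decompose ref/1: ref(ref(B)) =?= ref(ref(unit)).
Decompose ref/1: ref(B) =?= ref(unit).
Decompose ref/1: B =?= unit.
Bind B := unit; substituting into the remaining equation gives: either(either(unit, unit), ref(A)) =?= either(either(unit, unit), ref(either(unit, unit))).
Decompose either/2: either(unit, unit) =?= either(unit, unit),  ref(A) =?= ref(either(unit, unit)).
Delete trivial equation either(unit, unit) =?= either(unit, unit).
Decompose ref/1: A =?= either(unit, unit).
Bind A := either(unit, unit).
No equations remain and no clash or occurs-check failure arose, so a unifier exists.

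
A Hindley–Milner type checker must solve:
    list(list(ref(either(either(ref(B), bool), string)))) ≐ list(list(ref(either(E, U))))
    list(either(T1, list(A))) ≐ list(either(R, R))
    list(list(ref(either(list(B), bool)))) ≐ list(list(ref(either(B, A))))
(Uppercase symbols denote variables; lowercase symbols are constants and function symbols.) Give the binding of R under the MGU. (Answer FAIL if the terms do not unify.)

FAIL

Decompose list/1: list(ref(either(either(ref(B), bool), string))) ≐ list(ref(either(E, U))).
Decompose list/1: ref(either(either(ref(B), bool), string)) ≐ ref(either(E, U)).
Decompose ref/1: either(either(ref(B), bool), string) ≐ either(E, U).
Decompose either/2: either(ref(B), bool) ≐ E,  string ≐ U.
Bind E := either(ref(B), bool); no other remaining equation mentions E.
Bind U := string; no other remaining equation mentions U.
Decompose list/1: either(T1, list(A)) ≐ either(R, R).
Decompose either/2: T1 ≐ R,  list(A) ≐ R.
Bind T1 := R; no other remaining equation mentions T1.
Bind R := list(A); no other remaining equation mentions R. Substituting into the earlier binding gives T1 := list(A).
Decompose list/1: list(ref(either(list(B), bool))) ≐ list(ref(either(B, A))).
Decompose list/1: ref(either(list(B), bool)) ≐ ref(either(B, A)).
Decompose ref/1: either(list(B), bool) ≐ either(B, A).
Decompose either/2: list(B) ≐ B,  bool ≐ A.
Occurs check fails: B occurs in list(B); the equation B ≐ list(B) has no finite solution.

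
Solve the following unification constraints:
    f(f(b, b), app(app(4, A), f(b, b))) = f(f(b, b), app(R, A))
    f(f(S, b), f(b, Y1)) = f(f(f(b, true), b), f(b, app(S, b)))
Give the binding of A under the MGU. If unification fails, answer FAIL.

f(b, b)

Decompose f/2: f(b, b) = f(b, b),  app(app(4, A), f(b, b)) = app(R, A).
Delete trivial equation f(b, b) = f(b, b).
Decompose app/2: app(4, A) = R,  f(b, b) = A.
Bind R := app(4, A); no other remaining equation mentions R.
Bind A := f(b, b); no other remaining equation mentions A. Substituting into the earlier binding gives R := app(4, f(b, b)).
Decompose f/2: f(S, b) = f(f(b, true), b),  f(b, Y1) = f(b, app(S, b)).
Decompose f/2: S = f(b, true),  b = b.
Bind S := f(b, true); substituting into the one remaining equation that mentions S gives: f(b, Y1) = f(b, app(f(b, true), b)).
Delete trivial equation b = b.
Decompose f/2: b = b,  Y1 = app(f(b, true), b).
Delete trivial equation b = b.
Bind Y1 := app(f(b, true), b).
MGU = { R := app(4, f(b, b)), A := f(b, b), S := f(b, true), Y1 := app(f(b, true), b) }, so A := f(b, b).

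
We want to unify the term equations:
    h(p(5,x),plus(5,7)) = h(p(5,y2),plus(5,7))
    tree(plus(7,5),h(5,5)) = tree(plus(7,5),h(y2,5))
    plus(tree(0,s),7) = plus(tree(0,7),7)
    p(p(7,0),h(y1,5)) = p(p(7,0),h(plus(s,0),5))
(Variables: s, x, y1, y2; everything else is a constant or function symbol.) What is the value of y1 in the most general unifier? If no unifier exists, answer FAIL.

Decompose h/2: p(5,x) = p(5,y2),  plus(5,7) = plus(5,7).
Decompose p/2: 5 = 5,  x = y2.
Delete trivial equation 5 = 5.
Bind x := y2; no other remaining equation mentions x.
Delete trivial equation plus(5,7) = plus(5,7).
Decompose tree/2: plus(7,5) = plus(7,5),  h(5,5) = h(y2,5).
Delete trivial equation plus(7,5) = plus(7,5).
Decompose h/2: 5 = y2,  5 = 5.
Bind y2 := 5; no other remaining equation mentions y2. Substituting into the earlier binding gives x := 5.
Delete trivial equation 5 = 5.
Decompose plus/2: tree(0,s) = tree(0,7),  7 = 7.
Decompose tree/2: 0 = 0,  s = 7.
Delete trivial equation 0 = 0.
Bind s := 7; substituting into the one remaining equation that mentions s gives: p(p(7,0),h(y1,5)) = p(p(7,0),h(plus(7,0),5)).
Delete trivial equation 7 = 7.
Decompose p/2: p(7,0) = p(7,0),  h(y1,5) = h(plus(7,0),5).
Delete trivial equation p(7,0) = p(7,0).
Decompose h/2: y1 = plus(7,0),  5 = 5.
Bind y1 := plus(7,0); no other remaining equation mentions y1.
Delete trivial equation 5 = 5.
MGU = { x ↦ 5, y2 ↦ 5, s ↦ 7, y1 ↦ plus(7,0) }, so y1 ↦ plus(7,0).

plus(7,0)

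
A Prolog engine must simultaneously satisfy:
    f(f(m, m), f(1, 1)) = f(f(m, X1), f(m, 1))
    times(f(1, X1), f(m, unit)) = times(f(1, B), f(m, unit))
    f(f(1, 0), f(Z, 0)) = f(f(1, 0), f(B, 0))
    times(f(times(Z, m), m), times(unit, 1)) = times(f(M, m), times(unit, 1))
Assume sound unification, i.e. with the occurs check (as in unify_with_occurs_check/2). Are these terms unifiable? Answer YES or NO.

NO

Decompose f/2: f(m, m) = f(m, X1),  f(1, 1) = f(m, 1).
Decompose f/2: m = m,  m = X1.
Delete trivial equation m = m.
Bind X1 := m; substituting into the one remaining equation that mentions X1 gives: times(f(1, m), f(m, unit)) = times(f(1, B), f(m, unit)).
Decompose f/2: 1 = m,  1 = 1.
Clash: constants 1 and m differ; no unifier exists.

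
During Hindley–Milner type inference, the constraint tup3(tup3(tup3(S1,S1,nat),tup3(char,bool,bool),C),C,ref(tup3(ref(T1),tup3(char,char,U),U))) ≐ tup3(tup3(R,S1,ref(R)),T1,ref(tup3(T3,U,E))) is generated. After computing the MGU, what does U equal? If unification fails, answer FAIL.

Decompose tup3/3: tup3(tup3(S1,S1,nat),tup3(char,bool,bool),C) ≐ tup3(R,S1,ref(R)),  C ≐ T1,  ref(tup3(ref(T1),tup3(char,char,U),U)) ≐ ref(tup3(T3,U,E)).
Decompose tup3/3: tup3(S1,S1,nat) ≐ R,  tup3(char,bool,bool) ≐ S1,  C ≐ ref(R).
Bind R := tup3(S1,S1,nat); substituting into the one remaining equation that mentions R gives: C ≐ ref(tup3(S1,S1,nat)).
Bind S1 := tup3(char,bool,bool); substituting into the one remaining equation that mentions S1 gives: C ≐ ref(tup3(tup3(char,bool,bool),tup3(char,bool,bool),nat)). Substituting into the earlier binding gives R := tup3(tup3(char,bool,bool),tup3(char,bool,bool),nat).
Bind C := ref(tup3(tup3(char,bool,bool),tup3(char,bool,bool),nat)); substituting into the one remaining equation that mentions C gives: ref(tup3(tup3(char,bool,bool),tup3(char,bool,bool),nat)) ≐ T1.
Bind T1 := ref(tup3(tup3(char,bool,bool),tup3(char,bool,bool),nat)); substituting into the remaining equation gives: ref(tup3(ref(ref(tup3(tup3(char,bool,bool),tup3(char,bool,bool),nat))),tup3(char,char,U),U)) ≐ ref(tup3(T3,U,E)).
Decompose ref/1: tup3(ref(ref(tup3(tup3(char,bool,bool),tup3(char,bool,bool),nat))),tup3(char,char,U),U) ≐ tup3(T3,U,E).
Decompose tup3/3: ref(ref(tup3(tup3(char,bool,bool),tup3(char,bool,bool),nat))) ≐ T3,  tup3(char,char,U) ≐ U,  U ≐ E.
Bind T3 := ref(ref(tup3(tup3(char,bool,bool),tup3(char,bool,bool),nat))); no other remaining equation mentions T3.
Occurs check fails: U occurs in tup3(char,char,U); the equation U ≐ tup3(char,char,U) has no finite solution.

FAIL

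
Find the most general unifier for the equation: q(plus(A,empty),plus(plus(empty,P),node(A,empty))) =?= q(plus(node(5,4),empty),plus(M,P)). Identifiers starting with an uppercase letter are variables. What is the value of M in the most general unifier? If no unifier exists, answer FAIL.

Decompose q/2: plus(A,empty) =?= plus(node(5,4),empty),  plus(plus(empty,P),node(A,empty)) =?= plus(M,P).
Decompose plus/2: A =?= node(5,4),  empty =?= empty.
Bind A := node(5,4); substituting into the one remaining equation that mentions A gives: plus(plus(empty,P),node(node(5,4),empty)) =?= plus(M,P).
Delete trivial equation empty =?= empty.
Decompose plus/2: plus(empty,P) =?= M,  node(node(5,4),empty) =?= P.
Bind M := plus(empty,P); no other remaining equation mentions M.
Bind P := node(node(5,4),empty). Substituting into the earlier binding gives M := plus(empty,node(node(5,4),empty)).
MGU = { A := node(5,4), M := plus(empty,node(node(5,4),empty)), P := node(node(5,4),empty) }, so M := plus(empty,node(node(5,4),empty)).

plus(empty,node(node(5,4),empty))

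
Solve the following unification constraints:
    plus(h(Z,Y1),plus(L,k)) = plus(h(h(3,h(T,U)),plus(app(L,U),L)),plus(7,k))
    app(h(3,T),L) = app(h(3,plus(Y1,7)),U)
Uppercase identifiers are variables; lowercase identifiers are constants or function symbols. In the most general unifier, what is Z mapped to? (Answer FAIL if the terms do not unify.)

Decompose plus/2: h(Z,Y1) = h(h(3,h(T,U)),plus(app(L,U),L)),  plus(L,k) = plus(7,k).
Decompose h/2: Z = h(3,h(T,U)),  Y1 = plus(app(L,U),L).
Bind Z := h(3,h(T,U)); no other remaining equation mentions Z.
Bind Y1 := plus(app(L,U),L); substituting into the one remaining equation that mentions Y1 gives: app(h(3,T),L) = app(h(3,plus(plus(app(L,U),L),7)),U).
Decompose plus/2: L = 7,  k = k.
Bind L := 7; substituting into the one remaining equation that mentions L gives: app(h(3,T),7) = app(h(3,plus(plus(app(7,U),7),7)),U). Substituting into the earlier binding gives Y1 := plus(app(7,U),7).
Delete trivial equation k = k.
Decompose app/2: h(3,T) = h(3,plus(plus(app(7,U),7),7)),  7 = U.
Decompose h/2: 3 = 3,  T = plus(plus(app(7,U),7),7).
Delete trivial equation 3 = 3.
Bind T := plus(plus(app(7,U),7),7); no other remaining equation mentions T. Substituting into the earlier binding gives Z := h(3,h(plus(plus(app(7,U),7),7),U)).
Bind U := 7. Substituting into the earlier bindings gives Z := h(3,h(plus(plus(app(7,7),7),7),7)), Y1 := plus(app(7,7),7), T := plus(plus(app(7,7),7),7).
MGU = { Z := h(3,h(plus(plus(app(7,7),7),7),7)), Y1 := plus(app(7,7),7), L := 7, T := plus(plus(app(7,7),7),7), U := 7 }, so Z := h(3,h(plus(plus(app(7,7),7),7),7)).

h(3,h(plus(plus(app(7,7),7),7),7))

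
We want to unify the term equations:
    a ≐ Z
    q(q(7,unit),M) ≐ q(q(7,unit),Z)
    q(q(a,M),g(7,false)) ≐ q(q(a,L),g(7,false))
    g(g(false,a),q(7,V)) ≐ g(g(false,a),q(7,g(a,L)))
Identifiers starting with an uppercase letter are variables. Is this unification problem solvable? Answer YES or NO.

Bind Z := a; substituting into the one remaining equation that mentions Z gives: q(q(7,unit),M) ≐ q(q(7,unit),a).
Decompose q/2: q(7,unit) ≐ q(7,unit),  M ≐ a.
Delete trivial equation q(7,unit) ≐ q(7,unit).
Bind M := a; substituting into the one remaining equation that mentions M gives: q(q(a,a),g(7,false)) ≐ q(q(a,L),g(7,false)).
Decompose q/2: q(a,a) ≐ q(a,L),  g(7,false) ≐ g(7,false).
Decompose q/2: a ≐ a,  a ≐ L.
Delete trivial equation a ≐ a.
Bind L := a; substituting into the one remaining equation that mentions L gives: g(g(false,a),q(7,V)) ≐ g(g(false,a),q(7,g(a,a))).
Delete trivial equation g(7,false) ≐ g(7,false).
Decompose g/2: g(false,a) ≐ g(false,a),  q(7,V) ≐ q(7,g(a,a)).
Delete trivial equation g(false,a) ≐ g(false,a).
Decompose q/2: 7 ≐ 7,  V ≐ g(a,a).
Delete trivial equation 7 ≐ 7.
Bind V := g(a,a).
No equations remain and no clash or occurs-check failure arose, so a unifier exists.

YES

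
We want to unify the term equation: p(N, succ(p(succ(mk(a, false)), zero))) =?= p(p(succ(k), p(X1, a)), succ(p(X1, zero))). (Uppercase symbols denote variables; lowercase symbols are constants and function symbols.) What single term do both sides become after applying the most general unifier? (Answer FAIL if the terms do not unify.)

p(p(succ(k), p(succ(mk(a, false)), a)), succ(p(succ(mk(a, false)), zero)))

Decompose p/2: N =?= p(succ(k), p(X1, a)),  succ(p(succ(mk(a, false)), zero)) =?= succ(p(X1, zero)).
Bind N := p(succ(k), p(X1, a)); no other remaining equation mentions N.
Decompose succ/1: p(succ(mk(a, false)), zero) =?= p(X1, zero).
Decompose p/2: succ(mk(a, false)) =?= X1,  zero =?= zero.
Bind X1 := succ(mk(a, false)); no other remaining equation mentions X1. Substituting into the earlier binding gives N := p(succ(k), p(succ(mk(a, false)), a)).
Delete trivial equation zero =?= zero.
Applying the MGU to either side gives p(p(succ(k), p(succ(mk(a, false)), a)), succ(p(succ(mk(a, false)), zero))).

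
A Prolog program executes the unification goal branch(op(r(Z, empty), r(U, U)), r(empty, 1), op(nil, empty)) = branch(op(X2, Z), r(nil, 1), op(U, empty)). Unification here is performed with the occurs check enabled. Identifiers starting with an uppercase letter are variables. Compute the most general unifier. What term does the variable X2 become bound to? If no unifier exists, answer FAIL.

Decompose branch/3: op(r(Z, empty), r(U, U)) = op(X2, Z),  r(empty, 1) = r(nil, 1),  op(nil, empty) = op(U, empty).
Decompose op/2: r(Z, empty) = X2,  r(U, U) = Z.
Bind X2 := r(Z, empty); no other remaining equation mentions X2.
Bind Z := r(U, U); no other remaining equation mentions Z. Substituting into the earlier binding gives X2 := r(r(U, U), empty).
Decompose r/2: empty = nil,  1 = 1.
Clash: constants empty and nil differ; no unifier exists.

FAIL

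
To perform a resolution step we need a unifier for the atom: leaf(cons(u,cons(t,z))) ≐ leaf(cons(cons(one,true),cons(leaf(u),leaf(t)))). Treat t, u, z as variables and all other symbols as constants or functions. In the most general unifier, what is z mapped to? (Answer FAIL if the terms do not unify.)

leaf(leaf(cons(one,true)))

Decompose leaf/1: cons(u,cons(t,z)) ≐ cons(cons(one,true),cons(leaf(u),leaf(t))).
Decompose cons/2: u ≐ cons(one,true),  cons(t,z) ≐ cons(leaf(u),leaf(t)).
Bind u := cons(one,true); substituting into the remaining equation gives: cons(t,z) ≐ cons(leaf(cons(one,true)),leaf(t)).
Decompose cons/2: t ≐ leaf(cons(one,true)),  z ≐ leaf(t).
Bind t := leaf(cons(one,true)); substituting into the remaining equation gives: z ≐ leaf(leaf(cons(one,true))).
Bind z := leaf(leaf(cons(one,true))).
MGU = { u := cons(one,true), t := leaf(cons(one,true)), z := leaf(leaf(cons(one,true))) }, so z := leaf(leaf(cons(one,true))).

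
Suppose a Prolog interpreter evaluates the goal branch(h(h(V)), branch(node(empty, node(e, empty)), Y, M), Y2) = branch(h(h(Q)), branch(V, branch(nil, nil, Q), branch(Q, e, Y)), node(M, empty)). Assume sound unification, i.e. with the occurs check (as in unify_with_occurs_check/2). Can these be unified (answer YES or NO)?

YES

Decompose branch/3: h(h(V)) = h(h(Q)),  branch(node(empty, node(e, empty)), Y, M) = branch(V, branch(nil, nil, Q), branch(Q, e, Y)),  Y2 = node(M, empty).
Decompose h/1: h(V) = h(Q).
Decompose h/1: V = Q.
Bind V := Q; substituting into the one remaining equation that mentions V gives: branch(node(empty, node(e, empty)), Y, M) = branch(Q, branch(nil, nil, Q), branch(Q, e, Y)).
Decompose branch/3: node(empty, node(e, empty)) = Q,  Y = branch(nil, nil, Q),  M = branch(Q, e, Y).
Bind Q := node(empty, node(e, empty)); substituting into the 2 remaining equations that mention Q gives: Y = branch(nil, nil, node(empty, node(e, empty))),  M = branch(node(empty, node(e, empty)), e, Y). Substituting into the earlier binding gives V := node(empty, node(e, empty)).
Bind Y := branch(nil, nil, node(empty, node(e, empty))); substituting into the one remaining equation that mentions Y gives: M = branch(node(empty, node(e, empty)), e, branch(nil, nil, node(empty, node(e, empty)))).
Bind M := branch(node(empty, node(e, empty)), e, branch(nil, nil, node(empty, node(e, empty)))); substituting into the remaining equation gives: Y2 = node(branch(node(empty, node(e, empty)), e, branch(nil, nil, node(empty, node(e, empty)))), empty).
Bind Y2 := node(branch(node(empty, node(e, empty)), e, branch(nil, nil, node(empty, node(e, empty)))), empty).
No equations remain and no clash or occurs-check failure arose, so a unifier exists.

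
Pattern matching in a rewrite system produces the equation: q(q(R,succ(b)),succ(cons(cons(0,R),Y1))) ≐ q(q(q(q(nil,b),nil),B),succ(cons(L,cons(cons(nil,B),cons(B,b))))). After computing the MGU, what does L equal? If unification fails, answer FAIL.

cons(0,q(q(nil,b),nil))

Decompose q/2: q(R,succ(b)) ≐ q(q(q(nil,b),nil),B),  succ(cons(cons(0,R),Y1)) ≐ succ(cons(L,cons(cons(nil,B),cons(B,b)))).
Decompose q/2: R ≐ q(q(nil,b),nil),  succ(b) ≐ B.
Bind R := q(q(nil,b),nil); substituting into the one remaining equation that mentions R gives: succ(cons(cons(0,q(q(nil,b),nil)),Y1)) ≐ succ(cons(L,cons(cons(nil,B),cons(B,b)))).
Bind B := succ(b); substituting into the remaining equation gives: succ(cons(cons(0,q(q(nil,b),nil)),Y1)) ≐ succ(cons(L,cons(cons(nil,succ(b)),cons(succ(b),b)))).
Decompose succ/1: cons(cons(0,q(q(nil,b),nil)),Y1) ≐ cons(L,cons(cons(nil,succ(b)),cons(succ(b),b))).
Decompose cons/2: cons(0,q(q(nil,b),nil)) ≐ L,  Y1 ≐ cons(cons(nil,succ(b)),cons(succ(b),b)).
Bind L := cons(0,q(q(nil,b),nil)); no other remaining equation mentions L.
Bind Y1 := cons(cons(nil,succ(b)),cons(succ(b),b)).
MGU = { R ↦ q(q(nil,b),nil), B ↦ succ(b), L ↦ cons(0,q(q(nil,b),nil)), Y1 ↦ cons(cons(nil,succ(b)),cons(succ(b),b)) }, so L ↦ cons(0,q(q(nil,b),nil)).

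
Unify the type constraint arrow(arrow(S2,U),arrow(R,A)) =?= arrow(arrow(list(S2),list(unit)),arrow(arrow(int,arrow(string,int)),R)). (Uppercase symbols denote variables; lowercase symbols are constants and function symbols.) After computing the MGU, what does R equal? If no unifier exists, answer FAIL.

FAIL

Decompose arrow/2: arrow(S2,U) =?= arrow(list(S2),list(unit)),  arrow(R,A) =?= arrow(arrow(int,arrow(string,int)),R).
Decompose arrow/2: S2 =?= list(S2),  U =?= list(unit).
Occurs check fails: S2 occurs in list(S2); the equation S2 =?= list(S2) has no finite solution.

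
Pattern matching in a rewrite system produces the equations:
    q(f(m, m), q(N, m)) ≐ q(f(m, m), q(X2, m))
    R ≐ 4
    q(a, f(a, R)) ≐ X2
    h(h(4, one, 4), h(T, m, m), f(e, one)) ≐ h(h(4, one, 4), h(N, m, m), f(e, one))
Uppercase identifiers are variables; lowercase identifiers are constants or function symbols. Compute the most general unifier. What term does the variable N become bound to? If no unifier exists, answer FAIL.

Decompose q/2: f(m, m) ≐ f(m, m),  q(N, m) ≐ q(X2, m).
Delete trivial equation f(m, m) ≐ f(m, m).
Decompose q/2: N ≐ X2,  m ≐ m.
Bind N := X2; substituting into the one remaining equation that mentions N gives: h(h(4, one, 4), h(T, m, m), f(e, one)) ≐ h(h(4, one, 4), h(X2, m, m), f(e, one)).
Delete trivial equation m ≐ m.
Bind R := 4; substituting into the one remaining equation that mentions R gives: q(a, f(a, 4)) ≐ X2.
Bind X2 := q(a, f(a, 4)); substituting into the remaining equation gives: h(h(4, one, 4), h(T, m, m), f(e, one)) ≐ h(h(4, one, 4), h(q(a, f(a, 4)), m, m), f(e, one)). Substituting into the earlier binding gives N := q(a, f(a, 4)).
Decompose h/3: h(4, one, 4) ≐ h(4, one, 4),  h(T, m, m) ≐ h(q(a, f(a, 4)), m, m),  f(e, one) ≐ f(e, one).
Delete trivial equation h(4, one, 4) ≐ h(4, one, 4).
Decompose h/3: T ≐ q(a, f(a, 4)),  m ≐ m,  m ≐ m.
Bind T := q(a, f(a, 4)); no other remaining equation mentions T.
Delete trivial equation m ≐ m.
Delete trivial equation m ≐ m.
Delete trivial equation f(e, one) ≐ f(e, one).
MGU = { N := q(a, f(a, 4)), R := 4, X2 := q(a, f(a, 4)), T := q(a, f(a, 4)) }, so N := q(a, f(a, 4)).

q(a, f(a, 4))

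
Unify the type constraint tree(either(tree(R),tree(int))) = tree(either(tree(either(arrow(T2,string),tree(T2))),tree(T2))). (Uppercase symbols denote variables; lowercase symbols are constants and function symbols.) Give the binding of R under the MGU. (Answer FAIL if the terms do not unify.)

Decompose tree/1: either(tree(R),tree(int)) = either(tree(either(arrow(T2,string),tree(T2))),tree(T2)).
Decompose either/2: tree(R) = tree(either(arrow(T2,string),tree(T2))),  tree(int) = tree(T2).
Decompose tree/1: R = either(arrow(T2,string),tree(T2)).
Bind R := either(arrow(T2,string),tree(T2)); no other remaining equation mentions R.
Decompose tree/1: int = T2.
Bind T2 := int. Substituting into the earlier binding gives R := either(arrow(int,string),tree(int)).
MGU = { R ↦ either(arrow(int,string),tree(int)), T2 ↦ int }, so R ↦ either(arrow(int,string),tree(int)).

either(arrow(int,string),tree(int))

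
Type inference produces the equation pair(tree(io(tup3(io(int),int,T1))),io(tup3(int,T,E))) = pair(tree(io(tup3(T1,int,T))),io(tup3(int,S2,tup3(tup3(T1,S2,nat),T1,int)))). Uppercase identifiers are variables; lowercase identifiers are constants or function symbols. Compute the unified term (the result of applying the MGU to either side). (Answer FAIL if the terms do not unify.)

Decompose pair/2: tree(io(tup3(io(int),int,T1))) = tree(io(tup3(T1,int,T))),  io(tup3(int,T,E)) = io(tup3(int,S2,tup3(tup3(T1,S2,nat),T1,int))).
Decompose tree/1: io(tup3(io(int),int,T1)) = io(tup3(T1,int,T)).
Decompose io/1: tup3(io(int),int,T1) = tup3(T1,int,T).
Decompose tup3/3: io(int) = T1,  int = int,  T1 = T.
Bind T1 := io(int); substituting into the 2 remaining equations that mention T1 gives: io(int) = T,  io(tup3(int,T,E)) = io(tup3(int,S2,tup3(tup3(io(int),S2,nat),io(int),int))).
Delete trivial equation int = int.
Bind T := io(int); substituting into the remaining equation gives: io(tup3(int,io(int),E)) = io(tup3(int,S2,tup3(tup3(io(int),S2,nat),io(int),int))).
Decompose io/1: tup3(int,io(int),E) = tup3(int,S2,tup3(tup3(io(int),S2,nat),io(int),int)).
Decompose tup3/3: int = int,  io(int) = S2,  E = tup3(tup3(io(int),S2,nat),io(int),int).
Delete trivial equation int = int.
Bind S2 := io(int); substituting into the remaining equation gives: E = tup3(tup3(io(int),io(int),nat),io(int),int).
Bind E := tup3(tup3(io(int),io(int),nat),io(int),int).
Applying the MGU to either side gives pair(tree(io(tup3(io(int),int,io(int)))),io(tup3(int,io(int),tup3(tup3(io(int),io(int),nat),io(int),int)))).

pair(tree(io(tup3(io(int),int,io(int)))),io(tup3(int,io(int),tup3(tup3(io(int),io(int),nat),io(int),int))))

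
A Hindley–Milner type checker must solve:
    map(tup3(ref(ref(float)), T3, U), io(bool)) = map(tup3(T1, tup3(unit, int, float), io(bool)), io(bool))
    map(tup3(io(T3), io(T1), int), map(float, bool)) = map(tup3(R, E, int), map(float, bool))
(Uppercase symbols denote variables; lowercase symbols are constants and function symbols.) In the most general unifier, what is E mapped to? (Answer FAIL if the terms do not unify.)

io(ref(ref(float)))

Decompose map/2: tup3(ref(ref(float)), T3, U) = tup3(T1, tup3(unit, int, float), io(bool)),  io(bool) = io(bool).
Decompose tup3/3: ref(ref(float)) = T1,  T3 = tup3(unit, int, float),  U = io(bool).
Bind T1 := ref(ref(float)); substituting into the one remaining equation that mentions T1 gives: map(tup3(io(T3), io(ref(ref(float))), int), map(float, bool)) = map(tup3(R, E, int), map(float, bool)).
Bind T3 := tup3(unit, int, float); substituting into the one remaining equation that mentions T3 gives: map(tup3(io(tup3(unit, int, float)), io(ref(ref(float))), int), map(float, bool)) = map(tup3(R, E, int), map(float, bool)).
Bind U := io(bool); no other remaining equation mentions U.
Delete trivial equation io(bool) = io(bool).
Decompose map/2: tup3(io(tup3(unit, int, float)), io(ref(ref(float))), int) = tup3(R, E, int),  map(float, bool) = map(float, bool).
Decompose tup3/3: io(tup3(unit, int, float)) = R,  io(ref(ref(float))) = E,  int = int.
Bind R := io(tup3(unit, int, float)); no other remaining equation mentions R.
Bind E := io(ref(ref(float))); no other remaining equation mentions E.
Delete trivial equation int = int.
Delete trivial equation map(float, bool) = map(float, bool).
MGU = { T1 ↦ ref(ref(float)), T3 ↦ tup3(unit, int, float), U ↦ io(bool), R ↦ io(tup3(unit, int, float)), E ↦ io(ref(ref(float))) }, so E ↦ io(ref(ref(float))).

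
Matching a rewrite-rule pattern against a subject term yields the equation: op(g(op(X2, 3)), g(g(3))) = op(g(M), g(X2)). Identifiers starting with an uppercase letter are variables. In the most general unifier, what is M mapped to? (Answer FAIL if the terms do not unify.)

Decompose op/2: g(op(X2, 3)) = g(M),  g(g(3)) = g(X2).
Decompose g/1: op(X2, 3) = M.
Bind M := op(X2, 3); no other remaining equation mentions M.
Decompose g/1: g(3) = X2.
Bind X2 := g(3). Substituting into the earlier binding gives M := op(g(3), 3).
MGU = { M := op(g(3), 3), X2 := g(3) }, so M := op(g(3), 3).

op(g(3), 3)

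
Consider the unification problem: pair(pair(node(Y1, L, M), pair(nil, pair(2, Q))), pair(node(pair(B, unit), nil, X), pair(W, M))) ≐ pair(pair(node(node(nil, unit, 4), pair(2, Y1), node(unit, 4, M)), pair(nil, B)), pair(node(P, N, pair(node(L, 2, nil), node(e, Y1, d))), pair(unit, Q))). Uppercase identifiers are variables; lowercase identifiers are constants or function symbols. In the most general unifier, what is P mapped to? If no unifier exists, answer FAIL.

FAIL

Decompose pair/2: pair(node(Y1, L, M), pair(nil, pair(2, Q))) ≐ pair(node(node(nil, unit, 4), pair(2, Y1), node(unit, 4, M)), pair(nil, B)),  pair(node(pair(B, unit), nil, X), pair(W, M)) ≐ pair(node(P, N, pair(node(L, 2, nil), node(e, Y1, d))), pair(unit, Q)).
Decompose pair/2: node(Y1, L, M) ≐ node(node(nil, unit, 4), pair(2, Y1), node(unit, 4, M)),  pair(nil, pair(2, Q)) ≐ pair(nil, B).
Decompose node/3: Y1 ≐ node(nil, unit, 4),  L ≐ pair(2, Y1),  M ≐ node(unit, 4, M).
Bind Y1 := node(nil, unit, 4); substituting into the 2 remaining equations that mention Y1 gives: L ≐ pair(2, node(nil, unit, 4)),  pair(node(pair(B, unit), nil, X), pair(W, M)) ≐ pair(node(P, N, pair(node(L, 2, nil), node(e, node(nil, unit, 4), d))), pair(unit, Q)).
Bind L := pair(2, node(nil, unit, 4)); substituting into the one remaining equation that mentions L gives: pair(node(pair(B, unit), nil, X), pair(W, M)) ≐ pair(node(P, N, pair(node(pair(2, node(nil, unit, 4)), 2, nil), node(e, node(nil, unit, 4), d))), pair(unit, Q)).
Occurs check fails: M occurs in node(unit, 4, M); the equation M ≐ node(unit, 4, M) has no finite solution.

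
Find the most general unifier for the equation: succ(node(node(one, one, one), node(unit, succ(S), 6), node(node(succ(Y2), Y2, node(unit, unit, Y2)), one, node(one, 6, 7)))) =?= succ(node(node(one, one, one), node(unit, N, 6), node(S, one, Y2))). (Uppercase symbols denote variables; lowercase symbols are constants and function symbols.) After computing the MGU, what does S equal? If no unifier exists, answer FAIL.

Decompose succ/1: node(node(one, one, one), node(unit, succ(S), 6), node(node(succ(Y2), Y2, node(unit, unit, Y2)), one, node(one, 6, 7))) =?= node(node(one, one, one), node(unit, N, 6), node(S, one, Y2)).
Decompose node/3: node(one, one, one) =?= node(one, one, one),  node(unit, succ(S), 6) =?= node(unit, N, 6),  node(node(succ(Y2), Y2, node(unit, unit, Y2)), one, node(one, 6, 7)) =?= node(S, one, Y2).
Delete trivial equation node(one, one, one) =?= node(one, one, one).
Decompose node/3: unit =?= unit,  succ(S) =?= N,  6 =?= 6.
Delete trivial equation unit =?= unit.
Bind N := succ(S); no other remaining equation mentions N.
Delete trivial equation 6 =?= 6.
Decompose node/3: node(succ(Y2), Y2, node(unit, unit, Y2)) =?= S,  one =?= one,  node(one, 6, 7) =?= Y2.
Bind S := node(succ(Y2), Y2, node(unit, unit, Y2)); no other remaining equation mentions S. Substituting into the earlier binding gives N := succ(node(succ(Y2), Y2, node(unit, unit, Y2))).
Delete trivial equation one =?= one.
Bind Y2 := node(one, 6, 7). Substituting into the earlier bindings gives N := succ(node(succ(node(one, 6, 7)), node(one, 6, 7), node(unit, unit, node(one, 6, 7)))), S := node(succ(node(one, 6, 7)), node(one, 6, 7), node(unit, unit, node(one, 6, 7))).
MGU = { N := succ(node(succ(node(one, 6, 7)), node(one, 6, 7), node(unit, unit, node(one, 6, 7)))), S := node(succ(node(one, 6, 7)), node(one, 6, 7), node(unit, unit, node(one, 6, 7))), Y2 := node(one, 6, 7) }, so S := node(succ(node(one, 6, 7)), node(one, 6, 7), node(unit, unit, node(one, 6, 7))).

node(succ(node(one, 6, 7)), node(one, 6, 7), node(unit, unit, node(one, 6, 7)))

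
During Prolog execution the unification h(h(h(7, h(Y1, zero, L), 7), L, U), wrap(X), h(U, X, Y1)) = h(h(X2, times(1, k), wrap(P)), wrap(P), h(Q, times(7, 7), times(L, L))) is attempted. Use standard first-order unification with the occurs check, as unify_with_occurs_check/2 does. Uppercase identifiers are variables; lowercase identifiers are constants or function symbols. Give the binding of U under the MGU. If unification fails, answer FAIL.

Decompose h/3: h(h(7, h(Y1, zero, L), 7), L, U) = h(X2, times(1, k), wrap(P)),  wrap(X) = wrap(P),  h(U, X, Y1) = h(Q, times(7, 7), times(L, L)).
Decompose h/3: h(7, h(Y1, zero, L), 7) = X2,  L = times(1, k),  U = wrap(P).
Bind X2 := h(7, h(Y1, zero, L), 7); no other remaining equation mentions X2.
Bind L := times(1, k); substituting into the one remaining equation that mentions L gives: h(U, X, Y1) = h(Q, times(7, 7), times(times(1, k), times(1, k))). Substituting into the earlier binding gives X2 := h(7, h(Y1, zero, times(1, k)), 7).
Bind U := wrap(P); substituting into the one remaining equation that mentions U gives: h(wrap(P), X, Y1) = h(Q, times(7, 7), times(times(1, k), times(1, k))).
Decompose wrap/1: X = P.
Bind X := P; substituting into the remaining equation gives: h(wrap(P), P, Y1) = h(Q, times(7, 7), times(times(1, k), times(1, k))).
Decompose h/3: wrap(P) = Q,  P = times(7, 7),  Y1 = times(times(1, k), times(1, k)).
Bind Q := wrap(P); no other remaining equation mentions Q.
Bind P := times(7, 7); no other remaining equation mentions P. Substituting into the earlier bindings gives U := wrap(times(7, 7)), X := times(7, 7), Q := wrap(times(7, 7)).
Bind Y1 := times(times(1, k), times(1, k)). Substituting into the earlier binding gives X2 := h(7, h(times(times(1, k), times(1, k)), zero, times(1, k)), 7).
MGU = { X2 = h(7, h(times(times(1, k), times(1, k)), zero, times(1, k)), 7), L = times(1, k), U = wrap(times(7, 7)), X = times(7, 7), Q = wrap(times(7, 7)), P = times(7, 7), Y1 = times(times(1, k), times(1, k)) }, so U = wrap(times(7, 7)).

wrap(times(7, 7))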